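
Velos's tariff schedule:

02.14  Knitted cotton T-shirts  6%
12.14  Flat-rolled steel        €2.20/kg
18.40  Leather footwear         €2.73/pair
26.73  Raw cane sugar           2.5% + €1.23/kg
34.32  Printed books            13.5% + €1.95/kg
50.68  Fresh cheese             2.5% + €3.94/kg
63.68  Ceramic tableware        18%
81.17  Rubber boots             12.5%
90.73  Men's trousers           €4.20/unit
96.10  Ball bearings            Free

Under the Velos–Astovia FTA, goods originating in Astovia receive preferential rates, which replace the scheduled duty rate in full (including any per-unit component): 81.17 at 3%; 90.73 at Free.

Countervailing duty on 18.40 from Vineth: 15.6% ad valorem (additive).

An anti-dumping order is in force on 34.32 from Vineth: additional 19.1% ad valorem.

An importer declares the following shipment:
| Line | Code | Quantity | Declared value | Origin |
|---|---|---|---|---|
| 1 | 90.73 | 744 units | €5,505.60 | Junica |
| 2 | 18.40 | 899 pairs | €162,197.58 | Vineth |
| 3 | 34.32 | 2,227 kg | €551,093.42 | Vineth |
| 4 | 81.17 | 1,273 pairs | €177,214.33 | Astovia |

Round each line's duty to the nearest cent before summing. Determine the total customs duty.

Line 1 (90.73, Junica, 744 units, €5,505.60):
Base rate for 90.73 is €4.20/unit.
90.73 has an FTA preferential rate, but origin Junica is not Astovia; base rate stands.
Duty = 744 × €4.20 = €3,124.80.
Line 2 (18.40, Vineth, 899 pairs, €162,197.58):
Base rate for 18.40 is €2.73/pair.
Additional duty on 18.40 from Vineth: +15.6% ad valorem. Applied ad valorem rate = 15.6%.
Duty = €162,197.58 × 15.6% + 899 × €2.73 = €27,757.09.
Line 3 (34.32, Vineth, 2,227 kg, €551,093.42):
Base rate for 34.32 is 13.5% + €1.95/kg.
Additional duty on 34.32 from Vineth: +19.1%. Applied ad valorem rate: 13.5% + 19.1% = 32.6%.
Duty = €551,093.42 × 32.6% + 2,227 × €1.95 = €183,999.10.
Line 4 (81.17, Astovia, 1,273 pairs, €177,214.33):
Base rate for 81.17 is 12.5%.
Origin Astovia qualifies under the Velos–Astovia agreement and 81.17 is covered: preferential rate 3% applies instead.
Duty = €177,214.33 × 3% = €5,316.43.
Total = €3,124.80 + €27,757.09 + €183,999.10 + €5,316.43 = €220,197.42.

€220,197.42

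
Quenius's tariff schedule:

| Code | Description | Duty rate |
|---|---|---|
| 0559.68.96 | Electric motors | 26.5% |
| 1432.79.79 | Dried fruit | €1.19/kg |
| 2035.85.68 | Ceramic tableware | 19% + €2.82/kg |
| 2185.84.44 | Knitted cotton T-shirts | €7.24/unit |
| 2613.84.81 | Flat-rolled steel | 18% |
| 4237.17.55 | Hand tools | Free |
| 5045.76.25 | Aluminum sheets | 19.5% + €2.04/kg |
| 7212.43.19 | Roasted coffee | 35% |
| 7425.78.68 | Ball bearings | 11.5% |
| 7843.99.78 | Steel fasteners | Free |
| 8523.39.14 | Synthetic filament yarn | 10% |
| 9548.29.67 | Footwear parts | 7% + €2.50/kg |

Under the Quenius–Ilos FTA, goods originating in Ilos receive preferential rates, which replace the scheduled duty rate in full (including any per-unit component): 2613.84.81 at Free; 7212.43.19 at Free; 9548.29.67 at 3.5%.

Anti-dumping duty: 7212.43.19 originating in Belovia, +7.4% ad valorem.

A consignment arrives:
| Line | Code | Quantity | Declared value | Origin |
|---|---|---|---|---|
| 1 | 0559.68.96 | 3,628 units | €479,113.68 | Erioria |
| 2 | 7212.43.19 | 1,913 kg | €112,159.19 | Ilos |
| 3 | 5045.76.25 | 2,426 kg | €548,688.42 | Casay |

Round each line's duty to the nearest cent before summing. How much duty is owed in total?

€238,908.41

Line 1 (0559.68.96, Erioria, 3,628 units, €479,113.68):
Base rate for 0559.68.96 is 26.5%.
Duty = €479,113.68 × 26.5% = €126,965.13.
Line 2 (7212.43.19, Ilos, 1,913 kg, €112,159.19):
Base rate for 7212.43.19 is 35%.
Origin Ilos qualifies under the Quenius–Ilos agreement and 7212.43.19 is covered: preferential rate Free applies instead.
The additional-duty order on 7212.43.19 targets Belovia, not Ilos; it does not apply.
Duty = €112,159.19 × 0% = €0.00.
Line 3 (5045.76.25, Casay, 2,426 kg, €548,688.42):
Base rate for 5045.76.25 is 19.5% + €2.04/kg.
Duty = €548,688.42 × 19.5% + 2,426 × €2.04 = €111,943.28.
Total = €126,965.13 + €0.00 + €111,943.28 = €238,908.41.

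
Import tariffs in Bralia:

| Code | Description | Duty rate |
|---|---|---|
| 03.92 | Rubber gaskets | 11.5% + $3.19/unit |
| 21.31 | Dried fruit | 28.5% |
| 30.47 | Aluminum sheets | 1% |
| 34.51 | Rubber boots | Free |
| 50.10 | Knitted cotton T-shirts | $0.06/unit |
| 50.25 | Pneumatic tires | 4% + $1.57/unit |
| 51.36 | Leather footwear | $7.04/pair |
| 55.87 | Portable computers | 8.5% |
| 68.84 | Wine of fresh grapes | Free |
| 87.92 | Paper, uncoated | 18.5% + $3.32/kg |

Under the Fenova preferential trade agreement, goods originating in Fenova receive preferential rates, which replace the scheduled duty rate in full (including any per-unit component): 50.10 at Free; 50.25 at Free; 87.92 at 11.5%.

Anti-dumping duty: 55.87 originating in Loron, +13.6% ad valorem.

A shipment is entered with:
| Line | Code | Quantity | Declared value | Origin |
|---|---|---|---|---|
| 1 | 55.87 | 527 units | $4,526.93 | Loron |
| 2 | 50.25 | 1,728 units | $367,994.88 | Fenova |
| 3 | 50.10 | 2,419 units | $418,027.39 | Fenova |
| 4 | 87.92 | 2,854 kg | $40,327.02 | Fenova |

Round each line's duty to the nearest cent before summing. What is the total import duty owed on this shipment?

Line 1 (55.87, Loron, 527 units, $4,526.93):
Base rate for 55.87 is 8.5%.
Additional duty on 55.87 from Loron: +13.6%. Applied ad valorem rate: 8.5% + 13.6% = 22.1%.
Duty = $4,526.93 × 22.1% = $1,000.45.
Line 2 (50.25, Fenova, 1,728 units, $367,994.88):
Base rate for 50.25 is 4% + $1.57/unit.
Origin Fenova qualifies under the Bralia–Fenova agreement and 50.25 is covered: preferential rate Free applies instead.
Duty = $367,994.88 × 0% = $0.00.
Line 3 (50.10, Fenova, 2,419 units, $418,027.39):
Base rate for 50.10 is $0.06/unit.
Origin Fenova qualifies under the Bralia–Fenova agreement and 50.10 is covered: preferential rate Free applies instead.
Duty = $418,027.39 × 0% = $0.00.
Line 4 (87.92, Fenova, 2,854 kg, $40,327.02):
Base rate for 87.92 is 18.5% + $3.32/kg.
Origin Fenova qualifies under the Bralia–Fenova agreement and 87.92 is covered: preferential rate 11.5% applies instead.
Duty = $40,327.02 × 11.5% = $4,637.61.
Total = $1,000.45 + $0.00 + $0.00 + $4,637.61 = $5,638.06.

$5,638.06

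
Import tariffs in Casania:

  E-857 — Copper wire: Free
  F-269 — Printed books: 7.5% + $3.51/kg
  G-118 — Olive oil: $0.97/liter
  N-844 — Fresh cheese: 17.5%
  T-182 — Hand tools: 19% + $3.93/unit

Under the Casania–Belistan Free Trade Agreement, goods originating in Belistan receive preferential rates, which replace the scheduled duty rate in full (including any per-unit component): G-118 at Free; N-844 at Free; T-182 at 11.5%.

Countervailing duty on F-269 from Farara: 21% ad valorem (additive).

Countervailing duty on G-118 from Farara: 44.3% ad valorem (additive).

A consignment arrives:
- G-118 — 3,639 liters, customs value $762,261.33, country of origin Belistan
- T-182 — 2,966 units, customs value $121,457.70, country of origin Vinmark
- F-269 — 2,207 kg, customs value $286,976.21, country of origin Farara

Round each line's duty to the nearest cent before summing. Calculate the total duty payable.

$124,268.13

Line 1 (G-118, Belistan, 3,639 liters, $762,261.33):
Base rate for G-118 is $0.97/liter.
Origin Belistan qualifies under the Casania–Belistan agreement and G-118 is covered: preferential rate Free applies instead.
The additional-duty order on G-118 targets Farara, not Belistan; it does not apply.
Duty = $762,261.33 × 0% = $0.00.
Line 2 (T-182, Vinmark, 2,966 units, $121,457.70):
Base rate for T-182 is 19% + $3.93/unit.
T-182 has an FTA preferential rate, but origin Vinmark is not Belistan; base rate stands.
Duty = $121,457.70 × 19% + 2,966 × $3.93 = $34,733.34.
Line 3 (F-269, Farara, 2,207 kg, $286,976.21):
Base rate for F-269 is 7.5% + $3.51/kg.
Additional duty on F-269 from Farara: +21%. Applied ad valorem rate: 7.5% + 21% = 28.5%.
Duty = $286,976.21 × 28.5% + 2,207 × $3.51 = $89,534.79.
Total = $0.00 + $34,733.34 + $89,534.79 = $124,268.13.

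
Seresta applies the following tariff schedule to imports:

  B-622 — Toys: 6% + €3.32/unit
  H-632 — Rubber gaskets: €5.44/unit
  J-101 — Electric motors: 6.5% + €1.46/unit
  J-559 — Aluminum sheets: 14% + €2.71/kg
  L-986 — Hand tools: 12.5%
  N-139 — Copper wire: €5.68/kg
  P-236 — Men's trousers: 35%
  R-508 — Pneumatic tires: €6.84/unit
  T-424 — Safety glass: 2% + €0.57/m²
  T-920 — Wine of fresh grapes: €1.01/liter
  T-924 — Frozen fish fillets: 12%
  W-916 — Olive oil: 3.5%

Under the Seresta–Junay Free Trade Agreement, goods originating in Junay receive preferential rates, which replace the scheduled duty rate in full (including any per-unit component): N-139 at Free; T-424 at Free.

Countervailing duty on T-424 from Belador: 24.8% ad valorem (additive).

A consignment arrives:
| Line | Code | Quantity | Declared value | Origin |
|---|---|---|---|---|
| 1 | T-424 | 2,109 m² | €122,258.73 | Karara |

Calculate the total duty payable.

Line 1 (T-424, Karara, 2,109 m², €122,258.73):
Base rate for T-424 is 2% + €0.57/m².
T-424 has an FTA preferential rate, but origin Karara is not Junay; base rate stands.
The additional-duty order on T-424 targets Belador, not Karara; it does not apply.
Duty = €122,258.73 × 2% + 2,109 × €0.57 = €3,647.30.

€3,647.30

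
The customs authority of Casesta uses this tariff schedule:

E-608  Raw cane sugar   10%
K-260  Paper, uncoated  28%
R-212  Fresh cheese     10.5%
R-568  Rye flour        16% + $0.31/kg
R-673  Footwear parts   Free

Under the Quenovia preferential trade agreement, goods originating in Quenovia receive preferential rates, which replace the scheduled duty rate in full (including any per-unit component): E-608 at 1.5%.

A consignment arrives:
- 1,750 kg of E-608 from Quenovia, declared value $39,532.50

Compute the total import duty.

Line 1 (E-608, Quenovia, 1,750 kg, $39,532.50):
Base rate for E-608 is 10%.
Origin Quenovia qualifies under the Casesta–Quenovia agreement and E-608 is covered: preferential rate 1.5% applies instead.
Duty = $39,532.50 × 1.5% = $592.99.

$592.99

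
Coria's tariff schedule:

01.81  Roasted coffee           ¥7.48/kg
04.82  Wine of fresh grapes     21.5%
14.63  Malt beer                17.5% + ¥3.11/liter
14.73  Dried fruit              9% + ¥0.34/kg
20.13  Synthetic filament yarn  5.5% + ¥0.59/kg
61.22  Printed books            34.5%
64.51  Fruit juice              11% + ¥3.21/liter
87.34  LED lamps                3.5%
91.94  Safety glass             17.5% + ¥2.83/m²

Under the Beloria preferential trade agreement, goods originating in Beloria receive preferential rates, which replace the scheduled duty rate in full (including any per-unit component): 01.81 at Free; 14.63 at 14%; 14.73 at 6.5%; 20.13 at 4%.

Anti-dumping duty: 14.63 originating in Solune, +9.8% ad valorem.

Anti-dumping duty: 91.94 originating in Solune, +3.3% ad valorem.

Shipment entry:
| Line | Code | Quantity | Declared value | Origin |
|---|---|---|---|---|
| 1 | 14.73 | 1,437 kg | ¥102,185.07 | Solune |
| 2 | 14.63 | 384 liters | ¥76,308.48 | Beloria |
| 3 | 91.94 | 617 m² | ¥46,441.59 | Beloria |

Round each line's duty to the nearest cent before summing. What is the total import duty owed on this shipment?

Line 1 (14.73, Solune, 1,437 kg, ¥102,185.07):
Base rate for 14.73 is 9% + ¥0.34/kg.
14.73 has an FTA preferential rate, but origin Solune is not Beloria; base rate stands.
Duty = ¥102,185.07 × 9% + 1,437 × ¥0.34 = ¥9,685.24.
Line 2 (14.63, Beloria, 384 liters, ¥76,308.48):
Base rate for 14.63 is 17.5% + ¥3.11/liter.
Origin Beloria qualifies under the Coria–Beloria agreement and 14.63 is covered: preferential rate 14% applies instead.
The additional-duty order on 14.63 targets Solune, not Beloria; it does not apply.
Duty = ¥76,308.48 × 14% = ¥10,683.19.
Line 3 (91.94, Beloria, 617 m², ¥46,441.59):
Base rate for 91.94 is 17.5% + ¥2.83/m².
Origin Beloria is the FTA partner but 91.94 is not on the preference list; base rate stands.
The additional-duty order on 91.94 targets Solune, not Beloria; it does not apply.
Duty = ¥46,441.59 × 17.5% + 617 × ¥2.83 = ¥9,873.39.
Total = ¥9,685.24 + ¥10,683.19 + ¥9,873.39 = ¥30,241.82.

¥30,241.82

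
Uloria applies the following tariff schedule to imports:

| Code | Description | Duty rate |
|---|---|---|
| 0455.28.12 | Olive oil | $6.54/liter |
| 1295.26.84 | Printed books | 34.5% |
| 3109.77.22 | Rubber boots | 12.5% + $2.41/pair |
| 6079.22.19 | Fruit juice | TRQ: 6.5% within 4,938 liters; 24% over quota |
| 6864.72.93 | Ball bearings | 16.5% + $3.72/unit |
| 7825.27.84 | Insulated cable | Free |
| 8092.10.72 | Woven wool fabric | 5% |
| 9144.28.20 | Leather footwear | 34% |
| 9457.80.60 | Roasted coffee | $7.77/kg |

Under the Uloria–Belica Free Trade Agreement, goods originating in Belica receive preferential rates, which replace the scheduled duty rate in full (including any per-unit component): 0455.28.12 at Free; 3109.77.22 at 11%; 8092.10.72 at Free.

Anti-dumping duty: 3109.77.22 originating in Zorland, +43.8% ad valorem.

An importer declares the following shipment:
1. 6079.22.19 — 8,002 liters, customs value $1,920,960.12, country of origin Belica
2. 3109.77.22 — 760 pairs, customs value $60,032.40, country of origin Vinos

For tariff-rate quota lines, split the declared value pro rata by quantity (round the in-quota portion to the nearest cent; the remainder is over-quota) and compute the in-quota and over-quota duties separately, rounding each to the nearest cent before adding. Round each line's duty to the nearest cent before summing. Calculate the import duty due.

$262,918.23

Line 1 (6079.22.19, Belica, 8,002 liters, $1,920,960.12):
Code 6079.22.19 is under a tariff-rate quota (threshold 4,938 liters). In-quota: 4,938 liters at 6.5%; over-quota: 3,064 liters at 24%.
Pro-rata value split: in-quota = $1,920,960.12 × 4,938/8,002 = $1,185,416.28; over-quota = $1,920,960.12 − $1,185,416.28 = $735,543.84.
In-quota duty = $1,185,416.28 × 6.5% = $77,052.06. Over-quota duty = $735,543.84 × 24% = $176,530.52.
Line duty = $77,052.06 + $176,530.52 = $253,582.58.
Line 2 (3109.77.22, Vinos, 760 pairs, $60,032.40):
Base rate for 3109.77.22 is 12.5% + $2.41/pair.
3109.77.22 has an FTA preferential rate, but origin Vinos is not Belica; base rate stands.
The additional-duty order on 3109.77.22 targets Zorland, not Vinos; it does not apply.
Duty = $60,032.40 × 12.5% + 760 × $2.41 = $9,335.65.
Total = $253,582.58 + $9,335.65 = $262,918.23.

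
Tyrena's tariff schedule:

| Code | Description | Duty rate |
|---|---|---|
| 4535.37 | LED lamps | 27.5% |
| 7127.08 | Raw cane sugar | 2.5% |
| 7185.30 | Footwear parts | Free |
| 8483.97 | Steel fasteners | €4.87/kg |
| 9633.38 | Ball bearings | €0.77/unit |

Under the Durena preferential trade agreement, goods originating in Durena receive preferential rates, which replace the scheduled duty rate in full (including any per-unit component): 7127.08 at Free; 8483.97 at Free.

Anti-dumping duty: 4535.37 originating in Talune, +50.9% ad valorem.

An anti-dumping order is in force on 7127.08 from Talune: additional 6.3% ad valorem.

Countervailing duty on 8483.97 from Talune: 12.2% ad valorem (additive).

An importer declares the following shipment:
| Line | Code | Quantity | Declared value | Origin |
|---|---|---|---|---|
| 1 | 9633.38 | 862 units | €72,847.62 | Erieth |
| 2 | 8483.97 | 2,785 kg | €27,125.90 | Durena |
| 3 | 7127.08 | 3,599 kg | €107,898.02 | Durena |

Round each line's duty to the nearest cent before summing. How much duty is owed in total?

Line 1 (9633.38, Erieth, 862 units, €72,847.62):
Base rate for 9633.38 is €0.77/unit.
Duty = 862 × €0.77 = €663.74.
Line 2 (8483.97, Durena, 2,785 kg, €27,125.90):
Base rate for 8483.97 is €4.87/kg.
Origin Durena qualifies under the Tyrena–Durena agreement and 8483.97 is covered: preferential rate Free applies instead.
The additional-duty order on 8483.97 targets Talune, not Durena; it does not apply.
Duty = €27,125.90 × 0% = €0.00.
Line 3 (7127.08, Durena, 3,599 kg, €107,898.02):
Base rate for 7127.08 is 2.5%.
Origin Durena qualifies under the Tyrena–Durena agreement and 7127.08 is covered: preferential rate Free applies instead.
The additional-duty order on 7127.08 targets Talune, not Durena; it does not apply.
Duty = €107,898.02 × 0% = €0.00.
Total = €663.74 + €0.00 + €0.00 = €663.74.

€663.74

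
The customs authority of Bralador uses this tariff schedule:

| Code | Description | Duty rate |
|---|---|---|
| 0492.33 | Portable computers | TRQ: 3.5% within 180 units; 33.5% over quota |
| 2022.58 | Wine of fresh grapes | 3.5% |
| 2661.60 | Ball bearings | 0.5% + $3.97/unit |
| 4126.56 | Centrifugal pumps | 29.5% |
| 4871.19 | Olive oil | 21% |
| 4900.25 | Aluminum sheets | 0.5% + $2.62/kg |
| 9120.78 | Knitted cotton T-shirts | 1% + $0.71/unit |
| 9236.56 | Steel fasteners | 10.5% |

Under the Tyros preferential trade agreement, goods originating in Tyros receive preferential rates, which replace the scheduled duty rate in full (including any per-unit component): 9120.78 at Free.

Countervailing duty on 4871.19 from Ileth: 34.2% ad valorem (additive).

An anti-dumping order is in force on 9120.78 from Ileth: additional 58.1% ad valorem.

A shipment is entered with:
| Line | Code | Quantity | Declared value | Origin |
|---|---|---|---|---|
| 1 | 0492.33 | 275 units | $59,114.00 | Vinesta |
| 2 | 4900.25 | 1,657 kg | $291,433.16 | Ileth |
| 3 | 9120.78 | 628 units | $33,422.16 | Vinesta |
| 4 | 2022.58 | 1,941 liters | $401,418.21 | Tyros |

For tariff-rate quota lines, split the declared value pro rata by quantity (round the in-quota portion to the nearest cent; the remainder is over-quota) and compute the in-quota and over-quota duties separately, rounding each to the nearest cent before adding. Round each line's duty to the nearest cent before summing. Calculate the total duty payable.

Line 1 (0492.33, Vinesta, 275 units, $59,114.00):
Code 0492.33 is under a tariff-rate quota (threshold 180 units). In-quota: 180 units at 3.5%; over-quota: 95 units at 33.5%.
Pro-rata value split: in-quota = $59,114.00 × 180/275 = $38,692.80; over-quota = $59,114.00 − $38,692.80 = $20,421.20.
In-quota duty = $38,692.80 × 3.5% = $1,354.25. Over-quota duty = $20,421.20 × 33.5% = $6,841.10.
Line duty = $1,354.25 + $6,841.10 = $8,195.35.
Line 2 (4900.25, Ileth, 1,657 kg, $291,433.16):
Base rate for 4900.25 is 0.5% + $2.62/kg.
Duty = $291,433.16 × 0.5% + 1,657 × $2.62 = $5,798.51.
Line 3 (9120.78, Vinesta, 628 units, $33,422.16):
Base rate for 9120.78 is 1% + $0.71/unit.
9120.78 has an FTA preferential rate, but origin Vinesta is not Tyros; base rate stands.
The additional-duty order on 9120.78 targets Ileth, not Vinesta; it does not apply.
Duty = $33,422.16 × 1% + 628 × $0.71 = $780.10.
Line 4 (2022.58, Tyros, 1,941 liters, $401,418.21):
Base rate for 2022.58 is 3.5%.
Origin Tyros is the FTA partner but 2022.58 is not on the preference list; base rate stands.
Duty = $401,418.21 × 3.5% = $14,049.64.
Total = $8,195.35 + $5,798.51 + $780.10 + $14,049.64 = $28,823.60.

$28,823.60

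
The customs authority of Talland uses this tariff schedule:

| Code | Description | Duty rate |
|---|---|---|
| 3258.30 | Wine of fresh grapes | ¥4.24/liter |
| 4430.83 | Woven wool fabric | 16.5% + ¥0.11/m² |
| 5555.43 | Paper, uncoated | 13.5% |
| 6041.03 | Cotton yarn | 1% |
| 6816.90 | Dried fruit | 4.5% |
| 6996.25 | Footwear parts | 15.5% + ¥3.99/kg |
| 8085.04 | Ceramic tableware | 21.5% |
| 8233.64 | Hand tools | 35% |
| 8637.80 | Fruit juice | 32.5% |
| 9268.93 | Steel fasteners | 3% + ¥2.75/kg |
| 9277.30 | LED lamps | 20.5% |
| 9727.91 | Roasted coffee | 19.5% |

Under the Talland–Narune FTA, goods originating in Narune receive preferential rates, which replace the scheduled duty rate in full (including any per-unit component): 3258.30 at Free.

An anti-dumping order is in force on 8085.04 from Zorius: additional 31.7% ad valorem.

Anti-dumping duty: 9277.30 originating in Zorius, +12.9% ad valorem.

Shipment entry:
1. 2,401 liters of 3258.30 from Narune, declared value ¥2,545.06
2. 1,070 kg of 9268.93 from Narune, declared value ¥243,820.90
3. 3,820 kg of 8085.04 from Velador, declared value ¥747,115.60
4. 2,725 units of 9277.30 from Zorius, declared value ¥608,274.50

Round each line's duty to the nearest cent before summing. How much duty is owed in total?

¥374,050.66

Line 1 (3258.30, Narune, 2,401 liters, ¥2,545.06):
Base rate for 3258.30 is ¥4.24/liter.
Origin Narune qualifies under the Talland–Narune agreement and 3258.30 is covered: preferential rate Free applies instead.
Duty = ¥2,545.06 × 0% = ¥0.00.
Line 2 (9268.93, Narune, 1,070 kg, ¥243,820.90):
Base rate for 9268.93 is 3% + ¥2.75/kg.
Origin Narune is the FTA partner but 9268.93 is not on the preference list; base rate stands.
Duty = ¥243,820.90 × 3% + 1,070 × ¥2.75 = ¥10,257.13.
Line 3 (8085.04, Velador, 3,820 kg, ¥747,115.60):
Base rate for 8085.04 is 21.5%.
The additional-duty order on 8085.04 targets Zorius, not Velador; it does not apply.
Duty = ¥747,115.60 × 21.5% = ¥160,629.85.
Line 4 (9277.30, Zorius, 2,725 units, ¥608,274.50):
Base rate for 9277.30 is 20.5%.
Additional duty on 9277.30 from Zorius: +12.9%. Applied ad valorem rate: 20.5% + 12.9% = 33.4%.
Duty = ¥608,274.50 × 33.4% = ¥203,163.68.
Total = ¥0.00 + ¥10,257.13 + ¥160,629.85 + ¥203,163.68 = ¥374,050.66.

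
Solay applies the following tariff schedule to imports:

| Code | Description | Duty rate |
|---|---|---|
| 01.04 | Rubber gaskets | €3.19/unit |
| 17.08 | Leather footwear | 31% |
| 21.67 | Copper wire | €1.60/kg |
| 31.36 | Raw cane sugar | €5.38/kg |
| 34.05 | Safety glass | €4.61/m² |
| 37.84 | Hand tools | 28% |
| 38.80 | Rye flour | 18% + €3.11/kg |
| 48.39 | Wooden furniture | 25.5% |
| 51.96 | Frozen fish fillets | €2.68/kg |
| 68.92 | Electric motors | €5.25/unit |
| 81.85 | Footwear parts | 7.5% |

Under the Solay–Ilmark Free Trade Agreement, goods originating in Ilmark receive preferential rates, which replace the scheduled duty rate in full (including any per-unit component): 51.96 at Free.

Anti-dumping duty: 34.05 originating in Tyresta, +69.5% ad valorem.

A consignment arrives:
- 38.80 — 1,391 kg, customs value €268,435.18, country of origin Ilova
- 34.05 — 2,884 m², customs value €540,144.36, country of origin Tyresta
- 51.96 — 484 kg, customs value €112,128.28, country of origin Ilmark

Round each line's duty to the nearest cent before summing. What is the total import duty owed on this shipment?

Line 1 (38.80, Ilova, 1,391 kg, €268,435.18):
Base rate for 38.80 is 18% + €3.11/kg.
Duty = €268,435.18 × 18% + 1,391 × €3.11 = €52,644.34.
Line 2 (34.05, Tyresta, 2,884 m², €540,144.36):
Base rate for 34.05 is €4.61/m².
Additional duty on 34.05 from Tyresta: +69.5% ad valorem. Applied ad valorem rate = 69.5%.
Duty = €540,144.36 × 69.5% + 2,884 × €4.61 = €388,695.57.
Line 3 (51.96, Ilmark, 484 kg, €112,128.28):
Base rate for 51.96 is €2.68/kg.
Origin Ilmark qualifies under the Solay–Ilmark agreement and 51.96 is covered: preferential rate Free applies instead.
Duty = €112,128.28 × 0% = €0.00.
Total = €52,644.34 + €388,695.57 + €0.00 = €441,339.91.

€441,339.91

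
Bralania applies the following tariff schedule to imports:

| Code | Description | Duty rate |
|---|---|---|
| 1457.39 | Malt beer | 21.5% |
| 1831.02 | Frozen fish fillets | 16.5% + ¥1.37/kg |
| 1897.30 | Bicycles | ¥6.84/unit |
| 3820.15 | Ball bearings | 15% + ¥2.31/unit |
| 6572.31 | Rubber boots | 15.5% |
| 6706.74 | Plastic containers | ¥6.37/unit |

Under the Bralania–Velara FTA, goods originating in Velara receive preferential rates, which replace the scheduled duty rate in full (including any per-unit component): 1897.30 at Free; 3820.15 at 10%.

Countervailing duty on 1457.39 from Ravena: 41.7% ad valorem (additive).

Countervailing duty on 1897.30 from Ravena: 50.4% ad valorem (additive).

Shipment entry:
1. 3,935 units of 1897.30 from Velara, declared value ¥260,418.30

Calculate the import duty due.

¥0.00

Line 1 (1897.30, Velara, 3,935 units, ¥260,418.30):
Base rate for 1897.30 is ¥6.84/unit.
Origin Velara qualifies under the Bralania–Velara agreement and 1897.30 is covered: preferential rate Free applies instead.
The additional-duty order on 1897.30 targets Ravena, not Velara; it does not apply.
Duty = ¥260,418.30 × 0% = ¥0.00.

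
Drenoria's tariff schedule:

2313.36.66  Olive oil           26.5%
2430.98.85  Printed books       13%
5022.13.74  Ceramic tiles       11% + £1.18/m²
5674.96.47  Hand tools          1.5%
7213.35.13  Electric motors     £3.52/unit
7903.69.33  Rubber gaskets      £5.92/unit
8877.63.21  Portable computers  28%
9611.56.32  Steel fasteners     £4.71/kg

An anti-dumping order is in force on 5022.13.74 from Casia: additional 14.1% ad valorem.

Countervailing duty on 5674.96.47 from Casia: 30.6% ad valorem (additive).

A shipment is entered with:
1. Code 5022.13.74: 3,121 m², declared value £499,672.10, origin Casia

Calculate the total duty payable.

£129,100.48

Line 1 (5022.13.74, Casia, 3,121 m², £499,672.10):
Base rate for 5022.13.74 is 11% + £1.18/m².
Additional duty on 5022.13.74 from Casia: +14.1%. Applied ad valorem rate: 11% + 14.1% = 25.1%.
Duty = £499,672.10 × 25.1% + 3,121 × £1.18 = £129,100.48.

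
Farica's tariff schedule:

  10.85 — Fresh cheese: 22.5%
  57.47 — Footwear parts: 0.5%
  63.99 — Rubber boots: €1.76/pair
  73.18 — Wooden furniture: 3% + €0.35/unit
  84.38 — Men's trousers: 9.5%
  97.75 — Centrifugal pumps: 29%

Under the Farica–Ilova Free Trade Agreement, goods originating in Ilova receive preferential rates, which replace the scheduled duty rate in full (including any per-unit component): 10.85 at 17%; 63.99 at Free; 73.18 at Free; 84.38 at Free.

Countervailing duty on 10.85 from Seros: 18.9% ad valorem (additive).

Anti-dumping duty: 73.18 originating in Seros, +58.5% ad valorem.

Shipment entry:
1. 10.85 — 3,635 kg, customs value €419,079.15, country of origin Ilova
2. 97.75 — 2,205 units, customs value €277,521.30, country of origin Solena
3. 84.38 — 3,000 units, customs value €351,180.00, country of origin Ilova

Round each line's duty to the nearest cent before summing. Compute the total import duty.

€151,724.64

Line 1 (10.85, Ilova, 3,635 kg, €419,079.15):
Base rate for 10.85 is 22.5%.
Origin Ilova qualifies under the Farica–Ilova agreement and 10.85 is covered: preferential rate 17% applies instead.
The additional-duty order on 10.85 targets Seros, not Ilova; it does not apply.
Duty = €419,079.15 × 17% = €71,243.46.
Line 2 (97.75, Solena, 2,205 units, €277,521.30):
Base rate for 97.75 is 29%.
Duty = €277,521.30 × 29% = €80,481.18.
Line 3 (84.38, Ilova, 3,000 units, €351,180.00):
Base rate for 84.38 is 9.5%.
Origin Ilova qualifies under the Farica–Ilova agreement and 84.38 is covered: preferential rate Free applies instead.
Duty = €351,180.00 × 0% = €0.00.
Total = €71,243.46 + €80,481.18 + €0.00 = €151,724.64.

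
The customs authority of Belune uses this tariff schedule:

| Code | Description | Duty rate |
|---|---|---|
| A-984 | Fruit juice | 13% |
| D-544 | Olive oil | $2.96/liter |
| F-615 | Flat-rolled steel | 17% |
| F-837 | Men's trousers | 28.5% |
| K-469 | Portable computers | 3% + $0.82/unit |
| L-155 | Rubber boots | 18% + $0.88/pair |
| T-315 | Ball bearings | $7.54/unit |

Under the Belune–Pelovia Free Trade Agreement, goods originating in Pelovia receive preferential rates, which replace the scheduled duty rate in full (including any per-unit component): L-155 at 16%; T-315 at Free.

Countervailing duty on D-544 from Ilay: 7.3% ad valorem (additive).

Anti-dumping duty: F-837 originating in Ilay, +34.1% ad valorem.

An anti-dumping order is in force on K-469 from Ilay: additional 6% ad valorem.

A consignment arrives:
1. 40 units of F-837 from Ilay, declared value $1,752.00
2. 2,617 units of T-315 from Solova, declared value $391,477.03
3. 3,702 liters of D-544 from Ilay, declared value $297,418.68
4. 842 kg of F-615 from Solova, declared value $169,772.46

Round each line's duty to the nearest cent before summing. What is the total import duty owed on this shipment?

Line 1 (F-837, Ilay, 40 units, $1,752.00):
Base rate for F-837 is 28.5%.
Additional duty on F-837 from Ilay: +34.1%. Applied ad valorem rate: 28.5% + 34.1% = 62.6%.
Duty = $1,752.00 × 62.6% = $1,096.75.
Line 2 (T-315, Solova, 2,617 units, $391,477.03):
Base rate for T-315 is $7.54/unit.
T-315 has an FTA preferential rate, but origin Solova is not Pelovia; base rate stands.
Duty = 2,617 × $7.54 = $19,732.18.
Line 3 (D-544, Ilay, 3,702 liters, $297,418.68):
Base rate for D-544 is $2.96/liter.
Additional duty on D-544 from Ilay: +7.3% ad valorem. Applied ad valorem rate = 7.3%.
Duty = $297,418.68 × 7.3% + 3,702 × $2.96 = $32,669.48.
Line 4 (F-615, Solova, 842 kg, $169,772.46):
Base rate for F-615 is 17%.
Duty = $169,772.46 × 17% = $28,861.32.
Total = $1,096.75 + $19,732.18 + $32,669.48 + $28,861.32 = $82,359.73.

$82,359.73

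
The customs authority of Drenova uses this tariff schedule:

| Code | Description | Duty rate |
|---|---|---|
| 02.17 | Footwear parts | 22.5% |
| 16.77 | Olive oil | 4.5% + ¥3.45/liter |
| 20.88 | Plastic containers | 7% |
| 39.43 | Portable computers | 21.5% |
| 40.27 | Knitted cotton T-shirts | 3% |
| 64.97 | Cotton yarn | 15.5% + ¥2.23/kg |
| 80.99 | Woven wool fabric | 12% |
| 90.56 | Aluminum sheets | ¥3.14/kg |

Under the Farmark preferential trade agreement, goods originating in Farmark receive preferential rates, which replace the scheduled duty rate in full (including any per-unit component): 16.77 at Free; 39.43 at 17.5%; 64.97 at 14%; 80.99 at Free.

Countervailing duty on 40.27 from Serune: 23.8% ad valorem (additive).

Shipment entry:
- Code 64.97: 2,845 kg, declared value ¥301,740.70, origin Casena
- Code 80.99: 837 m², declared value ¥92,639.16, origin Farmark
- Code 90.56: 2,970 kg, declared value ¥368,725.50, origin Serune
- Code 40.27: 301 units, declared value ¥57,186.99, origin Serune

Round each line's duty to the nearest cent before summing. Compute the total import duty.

¥77,766.07

Line 1 (64.97, Casena, 2,845 kg, ¥301,740.70):
Base rate for 64.97 is 15.5% + ¥2.23/kg.
64.97 has an FTA preferential rate, but origin Casena is not Farmark; base rate stands.
Duty = ¥301,740.70 × 15.5% + 2,845 × ¥2.23 = ¥53,114.16.
Line 2 (80.99, Farmark, 837 m², ¥92,639.16):
Base rate for 80.99 is 12%.
Origin Farmark qualifies under the Drenova–Farmark agreement and 80.99 is covered: preferential rate Free applies instead.
Duty = ¥92,639.16 × 0% = ¥0.00.
Line 3 (90.56, Serune, 2,970 kg, ¥368,725.50):
Base rate for 90.56 is ¥3.14/kg.
Duty = 2,970 × ¥3.14 = ¥9,325.80.
Line 4 (40.27, Serune, 301 units, ¥57,186.99):
Base rate for 40.27 is 3%.
Additional duty on 40.27 from Serune: +23.8%. Applied ad valorem rate: 3% + 23.8% = 26.8%.
Duty = ¥57,186.99 × 26.8% = ¥15,326.11.
Total = ¥53,114.16 + ¥0.00 + ¥9,325.80 + ¥15,326.11 = ¥77,766.07.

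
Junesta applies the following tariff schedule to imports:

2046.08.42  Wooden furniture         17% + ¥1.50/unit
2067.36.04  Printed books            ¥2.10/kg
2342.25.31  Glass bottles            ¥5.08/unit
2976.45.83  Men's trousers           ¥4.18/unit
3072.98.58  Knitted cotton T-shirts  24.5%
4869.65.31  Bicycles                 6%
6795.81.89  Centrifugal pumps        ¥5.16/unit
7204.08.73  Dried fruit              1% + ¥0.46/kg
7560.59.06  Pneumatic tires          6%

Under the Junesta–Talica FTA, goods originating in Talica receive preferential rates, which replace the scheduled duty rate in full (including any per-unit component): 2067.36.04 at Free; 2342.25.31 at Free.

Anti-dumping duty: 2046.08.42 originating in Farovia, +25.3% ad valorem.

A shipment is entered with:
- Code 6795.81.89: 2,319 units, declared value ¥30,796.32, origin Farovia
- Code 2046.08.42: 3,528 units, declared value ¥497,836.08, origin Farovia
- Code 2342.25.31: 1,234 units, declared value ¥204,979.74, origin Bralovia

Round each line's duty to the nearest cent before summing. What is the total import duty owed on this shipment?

Line 1 (6795.81.89, Farovia, 2,319 units, ¥30,796.32):
Base rate for 6795.81.89 is ¥5.16/unit.
Duty = 2,319 × ¥5.16 = ¥11,966.04.
Line 2 (2046.08.42, Farovia, 3,528 units, ¥497,836.08):
Base rate for 2046.08.42 is 17% + ¥1.50/unit.
Additional duty on 2046.08.42 from Farovia: +25.3%. Applied ad valorem rate: 17% + 25.3% = 42.3%.
Duty = ¥497,836.08 × 42.3% + 3,528 × ¥1.50 = ¥215,876.66.
Line 3 (2342.25.31, Bralovia, 1,234 units, ¥204,979.74):
Base rate for 2342.25.31 is ¥5.08/unit.
2342.25.31 has an FTA preferential rate, but origin Bralovia is not Talica; base rate stands.
Duty = 1,234 × ¥5.08 = ¥6,268.72.
Total = ¥11,966.04 + ¥215,876.66 + ¥6,268.72 = ¥234,111.42.

¥234,111.42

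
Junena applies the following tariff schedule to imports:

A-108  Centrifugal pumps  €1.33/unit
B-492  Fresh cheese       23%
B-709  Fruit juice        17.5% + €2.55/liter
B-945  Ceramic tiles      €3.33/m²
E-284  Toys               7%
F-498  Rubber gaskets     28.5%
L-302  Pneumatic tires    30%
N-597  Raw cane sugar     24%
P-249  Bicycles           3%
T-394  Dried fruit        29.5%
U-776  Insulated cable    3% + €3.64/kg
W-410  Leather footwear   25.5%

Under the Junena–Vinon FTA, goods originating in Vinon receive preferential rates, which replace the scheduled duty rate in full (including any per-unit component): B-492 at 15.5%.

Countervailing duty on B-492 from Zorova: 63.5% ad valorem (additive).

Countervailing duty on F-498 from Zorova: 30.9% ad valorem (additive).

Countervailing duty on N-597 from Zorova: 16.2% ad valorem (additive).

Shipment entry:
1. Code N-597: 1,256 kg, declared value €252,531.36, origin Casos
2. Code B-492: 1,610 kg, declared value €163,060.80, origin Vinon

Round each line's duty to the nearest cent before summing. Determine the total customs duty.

€85,881.95

Line 1 (N-597, Casos, 1,256 kg, €252,531.36):
Base rate for N-597 is 24%.
The additional-duty order on N-597 targets Zorova, not Casos; it does not apply.
Duty = €252,531.36 × 24% = €60,607.53.
Line 2 (B-492, Vinon, 1,610 kg, €163,060.80):
Base rate for B-492 is 23%.
Origin Vinon qualifies under the Junena–Vinon agreement and B-492 is covered: preferential rate 15.5% applies instead.
The additional-duty order on B-492 targets Zorova, not Vinon; it does not apply.
Duty = €163,060.80 × 15.5% = €25,274.42.
Total = €60,607.53 + €25,274.42 = €85,881.95.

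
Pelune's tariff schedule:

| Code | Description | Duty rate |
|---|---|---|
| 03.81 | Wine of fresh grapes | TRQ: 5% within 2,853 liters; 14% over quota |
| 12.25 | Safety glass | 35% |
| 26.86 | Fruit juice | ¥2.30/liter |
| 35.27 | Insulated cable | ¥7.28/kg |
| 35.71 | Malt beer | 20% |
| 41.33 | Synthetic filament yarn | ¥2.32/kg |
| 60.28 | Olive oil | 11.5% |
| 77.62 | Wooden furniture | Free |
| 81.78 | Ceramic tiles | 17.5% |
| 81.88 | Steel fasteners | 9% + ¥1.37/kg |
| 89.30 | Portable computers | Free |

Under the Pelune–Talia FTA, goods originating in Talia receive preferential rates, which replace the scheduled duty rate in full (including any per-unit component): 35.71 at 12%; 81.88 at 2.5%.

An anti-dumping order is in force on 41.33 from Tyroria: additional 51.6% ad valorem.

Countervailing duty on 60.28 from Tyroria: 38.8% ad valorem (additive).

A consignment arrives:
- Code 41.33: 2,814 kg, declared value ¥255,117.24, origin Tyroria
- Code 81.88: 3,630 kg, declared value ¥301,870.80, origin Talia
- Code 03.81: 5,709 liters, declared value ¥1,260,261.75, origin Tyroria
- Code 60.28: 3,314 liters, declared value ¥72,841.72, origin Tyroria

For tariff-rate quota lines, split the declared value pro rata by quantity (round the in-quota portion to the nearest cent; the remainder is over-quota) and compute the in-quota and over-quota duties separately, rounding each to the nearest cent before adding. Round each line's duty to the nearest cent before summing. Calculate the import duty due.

¥302,109.81

Line 1 (41.33, Tyroria, 2,814 kg, ¥255,117.24):
Base rate for 41.33 is ¥2.32/kg.
Additional duty on 41.33 from Tyroria: +51.6% ad valorem. Applied ad valorem rate = 51.6%.
Duty = ¥255,117.24 × 51.6% + 2,814 × ¥2.32 = ¥138,168.98.
Line 2 (81.88, Talia, 3,630 kg, ¥301,870.80):
Base rate for 81.88 is 9% + ¥1.37/kg.
Origin Talia qualifies under the Pelune–Talia agreement and 81.88 is covered: preferential rate 2.5% applies instead.
Duty = ¥301,870.80 × 2.5% = ¥7,546.77.
Line 3 (03.81, Tyroria, 5,709 liters, ¥1,260,261.75):
Code 03.81 is under a tariff-rate quota (threshold 2,853 liters). In-quota: 2,853 liters at 5%; over-quota: 2,856 liters at 14%.
Pro-rata value split: in-quota = ¥1,260,261.75 × 2,853/5,709 = ¥629,799.75; over-quota = ¥1,260,261.75 − ¥629,799.75 = ¥630,462.00.
In-quota duty = ¥629,799.75 × 5% = ¥31,489.99. Over-quota duty = ¥630,462.00 × 14% = ¥88,264.68.
Line duty = ¥31,489.99 + ¥88,264.68 = ¥119,754.67.
Line 4 (60.28, Tyroria, 3,314 liters, ¥72,841.72):
Base rate for 60.28 is 11.5%.
Additional duty on 60.28 from Tyroria: +38.8%. Applied ad valorem rate: 11.5% + 38.8% = 50.3%.
Duty = ¥72,841.72 × 50.3% = ¥36,639.39.
Total = ¥138,168.98 + ¥7,546.77 + ¥119,754.67 + ¥36,639.39 = ¥302,109.81.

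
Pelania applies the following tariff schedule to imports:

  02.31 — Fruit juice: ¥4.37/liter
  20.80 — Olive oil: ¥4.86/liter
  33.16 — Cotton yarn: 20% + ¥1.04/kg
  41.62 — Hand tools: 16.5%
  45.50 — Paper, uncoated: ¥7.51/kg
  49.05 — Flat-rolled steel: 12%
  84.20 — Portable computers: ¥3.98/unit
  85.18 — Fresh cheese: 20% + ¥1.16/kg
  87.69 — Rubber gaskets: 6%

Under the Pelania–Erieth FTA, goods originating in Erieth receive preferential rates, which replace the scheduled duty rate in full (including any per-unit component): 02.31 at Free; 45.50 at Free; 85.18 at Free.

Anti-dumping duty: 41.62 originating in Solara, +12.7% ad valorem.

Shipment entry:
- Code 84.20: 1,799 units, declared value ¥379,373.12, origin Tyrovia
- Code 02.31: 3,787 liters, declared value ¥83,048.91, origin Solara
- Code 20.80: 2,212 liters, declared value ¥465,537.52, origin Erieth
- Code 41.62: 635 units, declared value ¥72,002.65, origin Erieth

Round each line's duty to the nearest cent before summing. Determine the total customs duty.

¥46,339.97

Line 1 (84.20, Tyrovia, 1,799 units, ¥379,373.12):
Base rate for 84.20 is ¥3.98/unit.
Duty = 1,799 × ¥3.98 = ¥7,160.02.
Line 2 (02.31, Solara, 3,787 liters, ¥83,048.91):
Base rate for 02.31 is ¥4.37/liter.
02.31 has an FTA preferential rate, but origin Solara is not Erieth; base rate stands.
Duty = 3,787 × ¥4.37 = ¥16,549.19.
Line 3 (20.80, Erieth, 2,212 liters, ¥465,537.52):
Base rate for 20.80 is ¥4.86/liter.
Origin Erieth is the FTA partner but 20.80 is not on the preference list; base rate stands.
Duty = 2,212 × ¥4.86 = ¥10,750.32.
Line 4 (41.62, Erieth, 635 units, ¥72,002.65):
Base rate for 41.62 is 16.5%.
Origin Erieth is the FTA partner but 41.62 is not on the preference list; base rate stands.
The additional-duty order on 41.62 targets Solara, not Erieth; it does not apply.
Duty = ¥72,002.65 × 16.5% = ¥11,880.44.
Total = ¥7,160.02 + ¥16,549.19 + ¥10,750.32 + ¥11,880.44 = ¥46,339.97.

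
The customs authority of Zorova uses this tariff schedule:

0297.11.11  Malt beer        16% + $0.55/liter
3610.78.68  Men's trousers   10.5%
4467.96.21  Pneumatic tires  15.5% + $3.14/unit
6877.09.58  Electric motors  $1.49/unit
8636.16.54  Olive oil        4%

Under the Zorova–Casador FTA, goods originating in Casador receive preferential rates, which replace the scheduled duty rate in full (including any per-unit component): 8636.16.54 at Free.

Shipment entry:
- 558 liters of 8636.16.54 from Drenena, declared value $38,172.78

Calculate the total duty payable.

$1,526.91

Line 1 (8636.16.54, Drenena, 558 liters, $38,172.78):
Base rate for 8636.16.54 is 4%.
8636.16.54 has an FTA preferential rate, but origin Drenena is not Casador; base rate stands.
Duty = $38,172.78 × 4% = $1,526.91.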